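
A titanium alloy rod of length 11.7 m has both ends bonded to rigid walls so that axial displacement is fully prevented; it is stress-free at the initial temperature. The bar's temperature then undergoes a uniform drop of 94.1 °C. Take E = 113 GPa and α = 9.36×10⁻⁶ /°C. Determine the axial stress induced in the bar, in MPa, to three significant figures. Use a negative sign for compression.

Free thermal expansion αLΔT = 9.36e-6 · 11700 · -94.1 = -10.31 mm.
The walls impose strain ε = −(-10.31)/11700 = 8.8078e-04; σ = Eε = 113000 · 8.8078e-04 = 99.53 MPa.

99.5 MPa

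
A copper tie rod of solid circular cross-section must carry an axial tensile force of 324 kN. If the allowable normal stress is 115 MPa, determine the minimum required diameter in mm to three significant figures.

Required area A ≥ P/σ_allow = 324000/115 = 2817 mm².
For a solid circular section, d ≥ √(4A/π) = 59.89 mm.

59.9 mm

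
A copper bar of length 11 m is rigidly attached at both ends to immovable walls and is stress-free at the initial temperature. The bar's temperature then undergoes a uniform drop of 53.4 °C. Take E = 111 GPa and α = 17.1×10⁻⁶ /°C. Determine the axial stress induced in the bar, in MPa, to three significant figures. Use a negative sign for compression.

101 MPa

Free thermal expansion αLΔT = 17.1e-6 · 11000 · -53.4 = -10.04 mm.
The walls impose strain ε = −(-10.04)/11000 = 9.1314e-04; σ = Eε = 111000 · 9.1314e-04 = 101.4 MPa.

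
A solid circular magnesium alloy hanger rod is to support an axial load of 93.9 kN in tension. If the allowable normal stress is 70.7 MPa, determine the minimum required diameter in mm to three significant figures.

Required area A ≥ P/σ_allow = 93900/70.7 = 1328 mm².
For a solid circular section, d ≥ √(4A/π) = 41.12 mm.

41.1 mm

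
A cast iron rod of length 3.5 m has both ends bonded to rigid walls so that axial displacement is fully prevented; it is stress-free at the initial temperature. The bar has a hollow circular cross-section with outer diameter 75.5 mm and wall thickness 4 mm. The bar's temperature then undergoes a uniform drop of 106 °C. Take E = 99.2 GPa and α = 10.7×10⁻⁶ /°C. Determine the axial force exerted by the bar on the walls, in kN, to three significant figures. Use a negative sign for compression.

Free thermal expansion αLΔT = 10.7e-6 · 3500 · -106 = -3.97 mm.
The walls impose strain ε = −(-3.97)/3500 = 1.1342e-03; σ = Eε = 99200 · 1.1342e-03 = 112.5 MPa.
Wall reaction R = σ·A = 112.5·898.5 = 101100 N = 101.1 kN.

101 kN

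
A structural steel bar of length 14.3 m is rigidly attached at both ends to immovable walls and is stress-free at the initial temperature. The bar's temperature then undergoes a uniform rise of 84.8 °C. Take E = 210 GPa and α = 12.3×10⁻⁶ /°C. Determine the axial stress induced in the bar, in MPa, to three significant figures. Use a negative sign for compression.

Free thermal expansion αLΔT = 12.3e-6 · 14300 · 84.8 = 14.92 mm.
The walls impose strain ε = −(14.92)/14300 = -1.0430e-03; σ = Eε = 210000 · -1.0430e-03 = -219 MPa.

-219 MPa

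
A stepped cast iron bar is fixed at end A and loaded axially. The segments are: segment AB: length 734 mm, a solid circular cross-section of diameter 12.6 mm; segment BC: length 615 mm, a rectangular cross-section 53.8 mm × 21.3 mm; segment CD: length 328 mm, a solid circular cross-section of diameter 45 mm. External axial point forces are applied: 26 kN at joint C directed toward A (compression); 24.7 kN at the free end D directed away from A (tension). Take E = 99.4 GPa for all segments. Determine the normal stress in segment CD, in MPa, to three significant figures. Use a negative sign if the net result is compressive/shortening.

Internal axial forces (sectioning from the free end, tension +): N_CD = 24.7 kN, N_BC = -1.3 kN, N_AB = -1.3 kN.
A_CD = 1590 mm².
σ_CD = N_CD/A_CD = 24700/1590 = 15.53 MPa.

15.5 MPa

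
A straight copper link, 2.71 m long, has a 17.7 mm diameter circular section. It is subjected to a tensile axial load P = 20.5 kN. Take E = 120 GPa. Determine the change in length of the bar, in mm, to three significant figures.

1.88 mm

A = 246.1 mm².
δ_mech = NL/(AE) = 20500·2710/(246.1·120000) = 1.882 mm.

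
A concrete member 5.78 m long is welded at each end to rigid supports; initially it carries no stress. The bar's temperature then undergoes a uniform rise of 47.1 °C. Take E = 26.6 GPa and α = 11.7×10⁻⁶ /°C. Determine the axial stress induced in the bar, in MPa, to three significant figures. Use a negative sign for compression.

-14.7 MPa

Free thermal expansion αLΔT = 11.7e-6 · 5780 · 47.1 = 3.185 mm.
The walls impose strain ε = −(3.185)/5780 = -5.5107e-04; σ = Eε = 26600 · -5.5107e-04 = -14.66 MPa.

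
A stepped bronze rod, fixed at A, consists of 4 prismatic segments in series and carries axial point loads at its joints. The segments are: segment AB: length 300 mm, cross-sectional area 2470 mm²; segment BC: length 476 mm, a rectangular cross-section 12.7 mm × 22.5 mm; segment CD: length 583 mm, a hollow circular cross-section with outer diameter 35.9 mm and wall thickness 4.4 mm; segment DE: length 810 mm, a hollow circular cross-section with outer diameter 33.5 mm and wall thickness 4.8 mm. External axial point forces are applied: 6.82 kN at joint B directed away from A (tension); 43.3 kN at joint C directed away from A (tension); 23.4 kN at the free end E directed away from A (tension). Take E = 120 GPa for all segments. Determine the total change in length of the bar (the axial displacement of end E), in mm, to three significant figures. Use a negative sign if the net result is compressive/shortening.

1.63 mm

Internal axial forces (sectioning from the free end, tension +): N_DE = 23.4 kN, N_CD = 23.4 kN, N_BC = 66.7 kN, N_AB = 73.52 kN.
A_BC = 285.8 mm².
A_CD = 435.4 mm².
A_DE = 432.8 mm².
δ_AB = 73520·300/(2470·120000) = 0.07441 mm
δ_BC = 66700·476/(285.8·120000) = 0.9259 mm
δ_CD = 23400·583/(435.4·120000) = 0.2611 mm
δ_DE = 23400·810/(432.8·120000) = 0.365 mm
δ = Σδ_i = 1.626 mm.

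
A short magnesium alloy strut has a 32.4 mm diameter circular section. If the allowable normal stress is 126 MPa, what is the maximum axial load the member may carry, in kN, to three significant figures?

A = 824.5 mm².
P_max = σ_allow · A = 126 · 824.5 = 103900 N = 103.9 kN.

104 kN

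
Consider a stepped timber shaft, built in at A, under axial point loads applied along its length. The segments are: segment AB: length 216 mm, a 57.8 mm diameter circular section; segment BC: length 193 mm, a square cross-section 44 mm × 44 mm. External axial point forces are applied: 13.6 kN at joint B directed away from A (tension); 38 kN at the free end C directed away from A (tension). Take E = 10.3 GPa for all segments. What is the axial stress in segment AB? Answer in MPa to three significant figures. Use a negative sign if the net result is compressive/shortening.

19.7 MPa

Internal axial forces (sectioning from the free end, tension +): N_BC = 38 kN, N_AB = 51.6 kN.
A_AB = 2624 mm².
σ_AB = N_AB/A_AB = 51600/2624 = 19.67 MPa.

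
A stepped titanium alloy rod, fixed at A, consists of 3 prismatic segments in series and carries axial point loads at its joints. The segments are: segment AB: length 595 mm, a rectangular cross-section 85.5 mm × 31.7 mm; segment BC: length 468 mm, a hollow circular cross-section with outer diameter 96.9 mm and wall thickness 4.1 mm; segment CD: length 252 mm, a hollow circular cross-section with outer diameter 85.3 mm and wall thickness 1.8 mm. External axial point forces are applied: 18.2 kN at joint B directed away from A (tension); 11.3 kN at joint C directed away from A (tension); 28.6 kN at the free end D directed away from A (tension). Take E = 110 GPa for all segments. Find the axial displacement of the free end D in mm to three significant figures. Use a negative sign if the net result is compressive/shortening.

0.397 mm

Internal axial forces (sectioning from the free end, tension +): N_CD = 28.6 kN, N_BC = 39.9 kN, N_AB = 58.1 kN.
A_AB = 2710 mm².
A_BC = 1195 mm².
A_CD = 472.2 mm².
δ_AB = 58100·595/(2710·110000) = 0.116 mm
δ_BC = 39900·468/(1195·110000) = 0.142 mm
δ_CD = 28600·252/(472.2·110000) = 0.1388 mm
δ = Σδ_i = 0.3967 mm.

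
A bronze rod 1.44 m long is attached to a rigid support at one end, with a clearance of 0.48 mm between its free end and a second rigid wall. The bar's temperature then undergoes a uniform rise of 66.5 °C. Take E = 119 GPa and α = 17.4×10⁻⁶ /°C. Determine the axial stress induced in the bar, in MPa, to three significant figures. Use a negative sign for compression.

-98.0 MPa

Free thermal expansion αLΔT = 17.4e-6 · 1440 · 66.5 = 1.666 mm.
The walls engage after the gap closes; constrained expansion = 1.666 − 0.48 = 1.186 mm.
The walls impose strain ε = −(1.186)/1440 = -8.2377e-04; σ = Eε = 119000 · -8.2377e-04 = -98.03 MPa.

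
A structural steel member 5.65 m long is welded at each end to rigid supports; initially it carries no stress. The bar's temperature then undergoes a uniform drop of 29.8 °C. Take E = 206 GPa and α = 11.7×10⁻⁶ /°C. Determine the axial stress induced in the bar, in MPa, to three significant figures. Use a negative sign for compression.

71.8 MPa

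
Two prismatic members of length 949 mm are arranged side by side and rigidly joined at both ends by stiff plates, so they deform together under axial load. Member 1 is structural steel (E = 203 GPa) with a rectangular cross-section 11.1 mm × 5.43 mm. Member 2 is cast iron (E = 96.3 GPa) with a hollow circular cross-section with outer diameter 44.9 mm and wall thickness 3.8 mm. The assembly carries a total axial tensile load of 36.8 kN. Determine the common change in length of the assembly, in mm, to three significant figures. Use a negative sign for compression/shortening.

A_1 = 60.27 mm².
A_2 = 490.7 mm².
Equal strain + equilibrium ⇒ each member carries load in proportion to AE: A₁E₁ = 12240000 N, A₂E₂ = 47250000 N, ΣAE = 59490000 N.
δ = PL/ΣAE = 36800·949/59490000 = 0.5871 mm.

0.587 mm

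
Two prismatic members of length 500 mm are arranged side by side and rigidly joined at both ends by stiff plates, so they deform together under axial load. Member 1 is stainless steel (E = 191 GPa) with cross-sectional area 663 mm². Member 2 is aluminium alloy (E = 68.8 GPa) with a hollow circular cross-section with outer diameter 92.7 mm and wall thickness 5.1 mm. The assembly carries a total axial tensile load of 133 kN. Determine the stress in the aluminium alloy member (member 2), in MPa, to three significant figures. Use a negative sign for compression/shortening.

A_2 = 1404 mm².
Equal strain + equilibrium ⇒ each member carries load in proportion to AE: A₁E₁ = 126600000 N, A₂E₂ = 96560000 N, ΣAE = 223200000 N.
σ₂ = P·E₂/ΣAE = 133000·68800/223200000 = 41 MPa.

41.0 MPa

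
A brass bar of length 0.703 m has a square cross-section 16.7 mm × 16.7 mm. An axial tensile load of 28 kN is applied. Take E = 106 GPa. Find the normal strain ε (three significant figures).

9.47e-04

A = 278.9 mm².
σ = N/A = 100.4 MPa; ε = σ/E = 100.4/106000 = 9.472e-04.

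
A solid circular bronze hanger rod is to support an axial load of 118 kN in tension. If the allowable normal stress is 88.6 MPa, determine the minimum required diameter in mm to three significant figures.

41.2 mm

Required area A ≥ P/σ_allow = 118000/88.6 = 1332 mm².
For a solid circular section, d ≥ √(4A/π) = 41.18 mm.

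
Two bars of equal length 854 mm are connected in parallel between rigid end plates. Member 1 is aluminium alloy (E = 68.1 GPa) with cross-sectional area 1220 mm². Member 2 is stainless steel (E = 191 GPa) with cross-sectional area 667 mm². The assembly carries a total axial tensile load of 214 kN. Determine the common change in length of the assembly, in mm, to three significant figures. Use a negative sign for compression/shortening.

Equal strain + equilibrium ⇒ each member carries load in proportion to AE: A₁E₁ = 83080000 N, A₂E₂ = 127400000 N, ΣAE = 210500000 N.
δ = PL/ΣAE = 214000·854/210500000 = 0.8683 mm.

0.868 mm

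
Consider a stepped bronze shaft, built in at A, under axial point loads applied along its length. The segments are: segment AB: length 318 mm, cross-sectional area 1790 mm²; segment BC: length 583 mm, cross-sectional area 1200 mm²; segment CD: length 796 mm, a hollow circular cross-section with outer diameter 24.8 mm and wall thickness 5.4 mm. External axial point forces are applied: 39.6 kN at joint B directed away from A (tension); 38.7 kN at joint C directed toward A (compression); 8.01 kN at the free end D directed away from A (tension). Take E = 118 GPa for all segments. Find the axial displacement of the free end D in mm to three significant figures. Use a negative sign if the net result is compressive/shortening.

Internal axial forces (sectioning from the free end, tension +): N_CD = 8.01 kN, N_BC = -30.69 kN, N_AB = 8.91 kN.
A_CD = 329.1 mm².
δ_AB = 8910·318/(1790·118000) = 0.01341 mm
δ_BC = -30690·583/(1200·118000) = -0.1264 mm
δ_CD = 8010·796/(329.1·118000) = 0.1642 mm
δ = Σδ_i = 0.05124 mm.

0.0512 mm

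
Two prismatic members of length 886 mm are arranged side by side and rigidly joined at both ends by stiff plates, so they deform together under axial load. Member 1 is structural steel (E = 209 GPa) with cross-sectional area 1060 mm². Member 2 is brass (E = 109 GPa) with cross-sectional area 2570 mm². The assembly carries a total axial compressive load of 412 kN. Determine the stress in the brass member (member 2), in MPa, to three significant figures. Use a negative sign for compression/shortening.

-89.5 MPa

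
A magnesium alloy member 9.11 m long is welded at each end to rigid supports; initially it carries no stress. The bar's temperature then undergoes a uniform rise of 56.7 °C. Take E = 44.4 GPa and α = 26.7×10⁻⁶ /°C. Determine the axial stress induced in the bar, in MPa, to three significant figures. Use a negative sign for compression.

-67.2 MPa

Free thermal expansion αLΔT = 26.7e-6 · 9110 · 56.7 = 13.79 mm.
The walls impose strain ε = −(13.79)/9110 = -1.5139e-03; σ = Eε = 44400 · -1.5139e-03 = -67.22 MPa.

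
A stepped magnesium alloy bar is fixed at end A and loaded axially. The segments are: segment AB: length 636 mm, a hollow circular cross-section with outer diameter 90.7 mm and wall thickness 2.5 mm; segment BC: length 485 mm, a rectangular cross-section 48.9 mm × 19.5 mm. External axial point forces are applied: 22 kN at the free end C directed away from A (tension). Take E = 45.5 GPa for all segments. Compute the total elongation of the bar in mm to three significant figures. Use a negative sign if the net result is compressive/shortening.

0.690 mm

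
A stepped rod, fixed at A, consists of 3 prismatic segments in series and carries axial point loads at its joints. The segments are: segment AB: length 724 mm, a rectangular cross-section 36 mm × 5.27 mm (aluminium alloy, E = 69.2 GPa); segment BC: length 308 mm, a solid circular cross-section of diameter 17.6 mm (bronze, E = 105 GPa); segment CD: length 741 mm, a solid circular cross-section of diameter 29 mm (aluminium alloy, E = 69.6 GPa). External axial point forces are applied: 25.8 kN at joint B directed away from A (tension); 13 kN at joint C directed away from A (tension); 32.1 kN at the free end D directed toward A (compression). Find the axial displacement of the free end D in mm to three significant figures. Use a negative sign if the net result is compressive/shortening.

-0.378 mm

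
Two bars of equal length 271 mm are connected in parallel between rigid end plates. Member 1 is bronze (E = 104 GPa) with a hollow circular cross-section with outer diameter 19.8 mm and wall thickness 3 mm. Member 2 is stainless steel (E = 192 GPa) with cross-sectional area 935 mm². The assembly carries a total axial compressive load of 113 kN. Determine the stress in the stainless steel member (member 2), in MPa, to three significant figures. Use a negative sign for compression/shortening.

A_1 = 158.3 mm².
Equal strain + equilibrium ⇒ each member carries load in proportion to AE: A₁E₁ = 16470000 N, A₂E₂ = 179500000 N, ΣAE = 196000000 N.
σ₂ = P·E₂/ΣAE = -113000·192000/196000000 = -110.7 MPa.

-111 MPa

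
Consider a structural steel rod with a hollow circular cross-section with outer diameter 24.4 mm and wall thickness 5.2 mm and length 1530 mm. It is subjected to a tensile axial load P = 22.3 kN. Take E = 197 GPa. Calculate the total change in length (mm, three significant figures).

0.552 mm

A = 313.7 mm².
δ_mech = NL/(AE) = 22300·1530/(313.7·197000) = 0.5522 mm.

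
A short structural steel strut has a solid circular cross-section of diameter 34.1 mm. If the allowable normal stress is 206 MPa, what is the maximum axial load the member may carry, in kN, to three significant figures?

188 kN

A = 913.3 mm².
P_max = σ_allow · A = 206 · 913.3 = 188100 N = 188.1 kN.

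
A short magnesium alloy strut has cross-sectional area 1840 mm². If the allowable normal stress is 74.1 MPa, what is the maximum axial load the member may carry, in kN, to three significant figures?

P_max = σ_allow · A = 74.1 · 1840 = 136300 N = 136.3 kN.

136 kN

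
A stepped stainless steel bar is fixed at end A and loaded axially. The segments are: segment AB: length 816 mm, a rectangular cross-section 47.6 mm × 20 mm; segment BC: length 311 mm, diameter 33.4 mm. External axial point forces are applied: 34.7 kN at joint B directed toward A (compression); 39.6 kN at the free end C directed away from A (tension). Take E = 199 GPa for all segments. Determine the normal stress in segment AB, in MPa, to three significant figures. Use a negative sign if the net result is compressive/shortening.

Internal axial forces (sectioning from the free end, tension +): N_BC = 39.6 kN, N_AB = 4.9 kN.
A_AB = 952 mm².
σ_AB = N_AB/A_AB = 4900/952 = 5.147 MPa.

5.15 MPa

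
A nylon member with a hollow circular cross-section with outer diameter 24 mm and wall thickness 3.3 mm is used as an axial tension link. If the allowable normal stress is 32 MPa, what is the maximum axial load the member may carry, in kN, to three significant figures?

A = 214.6 mm².
P_max = σ_allow · A = 32 · 214.6 = 6867 N = 6.867 kN.

6.87 kN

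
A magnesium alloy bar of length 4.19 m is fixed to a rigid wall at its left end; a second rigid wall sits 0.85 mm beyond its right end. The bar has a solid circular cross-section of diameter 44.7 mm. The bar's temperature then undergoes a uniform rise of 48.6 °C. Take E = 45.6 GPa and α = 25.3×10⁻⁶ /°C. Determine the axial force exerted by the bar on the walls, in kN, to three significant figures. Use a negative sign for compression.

Free thermal expansion αLΔT = 25.3e-6 · 4190 · 48.6 = 5.152 mm.
The walls engage after the gap closes; constrained expansion = 5.152 − 0.85 = 4.302 mm.
The walls impose strain ε = −(4.302)/4190 = -1.0267e-03; σ = Eε = 45600 · -1.0267e-03 = -46.82 MPa.
Wall reaction R = σ·A = -46.82·1569 = -73470 N = -73.47 kN.

-73.5 kN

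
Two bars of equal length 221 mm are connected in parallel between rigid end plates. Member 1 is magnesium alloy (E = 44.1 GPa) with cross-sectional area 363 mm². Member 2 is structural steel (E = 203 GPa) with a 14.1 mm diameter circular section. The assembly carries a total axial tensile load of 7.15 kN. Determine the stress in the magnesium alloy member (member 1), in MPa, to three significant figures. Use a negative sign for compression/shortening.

A_2 = 156.1 mm².
Equal strain + equilibrium ⇒ each member carries load in proportion to AE: A₁E₁ = 16010000 N, A₂E₂ = 31700000 N, ΣAE = 47710000 N.
σ₁ = P·E₁/ΣAE = 7150·44100/47710000 = 6.61 MPa.

6.61 MPa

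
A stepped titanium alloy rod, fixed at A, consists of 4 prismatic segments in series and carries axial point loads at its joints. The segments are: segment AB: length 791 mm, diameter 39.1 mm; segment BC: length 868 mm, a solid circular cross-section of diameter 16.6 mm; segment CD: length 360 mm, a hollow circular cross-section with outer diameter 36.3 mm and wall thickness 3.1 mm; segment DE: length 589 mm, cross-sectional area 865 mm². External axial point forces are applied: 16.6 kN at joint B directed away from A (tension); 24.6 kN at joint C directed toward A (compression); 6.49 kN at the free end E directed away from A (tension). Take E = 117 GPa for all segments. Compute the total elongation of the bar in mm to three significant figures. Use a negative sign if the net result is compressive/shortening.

-0.530 mm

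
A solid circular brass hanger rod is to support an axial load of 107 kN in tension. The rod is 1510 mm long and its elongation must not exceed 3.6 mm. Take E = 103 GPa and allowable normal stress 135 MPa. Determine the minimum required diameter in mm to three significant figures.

Required area A ≥ P/σ_allow = 107000/135 = 792.6 mm².
For a solid circular section, d ≥ √(4A/π) = 31.77 mm.
Elongation limit: A ≥ PL/(Eδ_allow) = 107000·1510/(103000·3.6) = 435.7 mm² ⇒ d ≥ 23.55 mm.
The stress limit governs.

31.8 mm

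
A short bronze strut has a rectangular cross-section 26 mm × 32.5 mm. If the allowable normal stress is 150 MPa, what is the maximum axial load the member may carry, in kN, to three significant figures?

A = 845 mm².
P_max = σ_allow · A = 150 · 845 = 126800 N = 126.8 kN.

127 kN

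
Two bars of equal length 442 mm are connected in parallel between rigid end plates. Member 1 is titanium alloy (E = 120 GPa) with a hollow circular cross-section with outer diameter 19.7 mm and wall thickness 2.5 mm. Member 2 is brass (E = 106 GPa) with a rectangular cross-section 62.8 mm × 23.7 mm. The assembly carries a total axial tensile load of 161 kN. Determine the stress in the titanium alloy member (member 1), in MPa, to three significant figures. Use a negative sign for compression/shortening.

A_1 = 135.1 mm².
A_2 = 1488 mm².
Equal strain + equilibrium ⇒ each member carries load in proportion to AE: A₁E₁ = 16210000 N, A₂E₂ = 157800000 N, ΣAE = 174000000 N.
σ₁ = P·E₁/ΣAE = 161000·120000/174000000 = 111 MPa.

111 MPa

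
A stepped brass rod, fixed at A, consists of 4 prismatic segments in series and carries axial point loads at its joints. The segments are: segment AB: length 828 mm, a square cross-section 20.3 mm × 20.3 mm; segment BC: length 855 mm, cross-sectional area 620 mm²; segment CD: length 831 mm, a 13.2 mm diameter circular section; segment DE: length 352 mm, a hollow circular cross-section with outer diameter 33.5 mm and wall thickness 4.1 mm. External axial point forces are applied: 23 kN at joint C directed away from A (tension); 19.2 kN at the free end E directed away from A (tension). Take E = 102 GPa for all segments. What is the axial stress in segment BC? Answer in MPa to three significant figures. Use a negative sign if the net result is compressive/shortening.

68.1 MPa

Internal axial forces (sectioning from the free end, tension +): N_DE = 19.2 kN, N_CD = 19.2 kN, N_BC = 42.2 kN, N_AB = 42.2 kN.
σ_BC = N_BC/A_BC = 42200/620 = 68.06 MPa.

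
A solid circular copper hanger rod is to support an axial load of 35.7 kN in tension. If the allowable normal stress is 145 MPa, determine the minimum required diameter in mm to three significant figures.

17.7 mm

Required area A ≥ P/σ_allow = 35700/145 = 246.2 mm².
For a solid circular section, d ≥ √(4A/π) = 17.71 mm.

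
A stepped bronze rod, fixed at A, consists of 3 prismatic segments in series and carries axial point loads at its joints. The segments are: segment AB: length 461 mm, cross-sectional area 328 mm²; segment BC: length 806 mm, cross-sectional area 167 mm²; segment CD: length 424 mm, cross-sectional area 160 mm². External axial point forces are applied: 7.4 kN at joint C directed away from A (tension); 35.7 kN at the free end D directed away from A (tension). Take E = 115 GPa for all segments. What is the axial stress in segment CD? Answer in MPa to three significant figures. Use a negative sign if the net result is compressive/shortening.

Internal axial forces (sectioning from the free end, tension +): N_CD = 35.7 kN, N_BC = 43.1 kN, N_AB = 43.1 kN.
σ_CD = N_CD/A_CD = 35700/160 = 223.1 MPa.

223 MPa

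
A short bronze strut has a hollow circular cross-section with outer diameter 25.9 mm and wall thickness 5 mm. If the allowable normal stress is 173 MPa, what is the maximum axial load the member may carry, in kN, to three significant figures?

A = 328.3 mm².
P_max = σ_allow · A = 173 · 328.3 = 56800 N = 56.8 kN.

56.8 kN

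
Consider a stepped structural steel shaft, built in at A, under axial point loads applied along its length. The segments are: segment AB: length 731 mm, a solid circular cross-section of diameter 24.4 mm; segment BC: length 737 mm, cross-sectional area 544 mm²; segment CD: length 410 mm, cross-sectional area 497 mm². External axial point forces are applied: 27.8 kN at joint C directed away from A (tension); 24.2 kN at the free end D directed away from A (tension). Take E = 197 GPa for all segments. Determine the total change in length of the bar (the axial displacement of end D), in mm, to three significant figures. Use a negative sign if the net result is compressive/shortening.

0.872 mm

Internal axial forces (sectioning from the free end, tension +): N_CD = 24.2 kN, N_BC = 52 kN, N_AB = 52 kN.
A_AB = 467.6 mm².
δ_AB = 52000·731/(467.6·197000) = 0.4127 mm
δ_BC = 52000·737/(544·197000) = 0.3576 mm
δ_CD = 24200·410/(497·197000) = 0.1013 mm
δ = Σδ_i = 0.8716 mm.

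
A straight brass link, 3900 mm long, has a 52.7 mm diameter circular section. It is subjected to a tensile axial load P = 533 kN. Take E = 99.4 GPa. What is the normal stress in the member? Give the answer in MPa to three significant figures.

244 MPa

A = 2181 mm².
σ = N/A = 533000/2181 = 244.4 MPa.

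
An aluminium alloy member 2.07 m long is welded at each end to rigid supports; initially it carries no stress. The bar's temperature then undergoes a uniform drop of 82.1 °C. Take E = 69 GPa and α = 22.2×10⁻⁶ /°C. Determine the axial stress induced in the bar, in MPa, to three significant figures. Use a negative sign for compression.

Free thermal expansion αLΔT = 22.2e-6 · 2070 · -82.1 = -3.773 mm.
The walls impose strain ε = −(-3.773)/2070 = 1.8226e-03; σ = Eε = 69000 · 1.8226e-03 = 125.8 MPa.

126 MPa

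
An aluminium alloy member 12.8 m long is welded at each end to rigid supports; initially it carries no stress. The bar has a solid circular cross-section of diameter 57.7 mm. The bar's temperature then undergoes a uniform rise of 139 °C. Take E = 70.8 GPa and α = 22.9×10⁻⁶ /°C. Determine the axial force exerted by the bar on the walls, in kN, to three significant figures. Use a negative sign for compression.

Free thermal expansion αLΔT = 22.9e-6 · 12800 · 139 = 40.74 mm.
The walls impose strain ε = −(40.74)/12800 = -3.1831e-03; σ = Eε = 70800 · -3.1831e-03 = -225.4 MPa.
Wall reaction R = σ·A = -225.4·2615 = -589300 N = -589.3 kN.

-589 kN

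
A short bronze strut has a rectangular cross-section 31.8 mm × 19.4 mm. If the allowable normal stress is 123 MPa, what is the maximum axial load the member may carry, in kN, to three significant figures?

75.9 kN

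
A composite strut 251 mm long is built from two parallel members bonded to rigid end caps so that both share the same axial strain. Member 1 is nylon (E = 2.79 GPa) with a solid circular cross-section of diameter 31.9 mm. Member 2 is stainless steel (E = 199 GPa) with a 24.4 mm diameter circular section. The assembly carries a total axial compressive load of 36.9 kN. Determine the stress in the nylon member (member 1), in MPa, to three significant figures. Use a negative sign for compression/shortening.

-1.08 MPa

A_1 = 799.2 mm².
A_2 = 467.6 mm².
Equal strain + equilibrium ⇒ each member carries load in proportion to AE: A₁E₁ = 2230000 N, A₂E₂ = 93050000 N, ΣAE = 95280000 N.
σ₁ = P·E₁/ΣAE = -36900·2790/95280000 = -1.08 MPa.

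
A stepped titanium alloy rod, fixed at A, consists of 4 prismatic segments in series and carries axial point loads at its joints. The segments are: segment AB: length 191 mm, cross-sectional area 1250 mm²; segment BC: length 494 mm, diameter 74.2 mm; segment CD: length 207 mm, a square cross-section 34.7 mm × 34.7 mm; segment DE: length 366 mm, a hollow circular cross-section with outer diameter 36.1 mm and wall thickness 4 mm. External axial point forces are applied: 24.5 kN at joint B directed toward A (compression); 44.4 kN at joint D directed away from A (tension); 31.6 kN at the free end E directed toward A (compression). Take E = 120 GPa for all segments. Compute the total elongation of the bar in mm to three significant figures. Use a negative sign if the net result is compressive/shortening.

Internal axial forces (sectioning from the free end, tension +): N_DE = -31.6 kN, N_CD = 12.8 kN, N_BC = 12.8 kN, N_AB = -11.7 kN.
A_BC = 4324 mm².
A_CD = 1204 mm².
A_DE = 403.4 mm².
δ_AB = -11700·191/(1250·120000) = -0.0149 mm
δ_BC = 12800·494/(4324·120000) = 0.01219 mm
δ_CD = 12800·207/(1204·120000) = 0.01834 mm
δ_DE = -31600·366/(403.4·120000) = -0.2389 mm
δ = Σδ_i = -0.2233 mm.

-0.223 mm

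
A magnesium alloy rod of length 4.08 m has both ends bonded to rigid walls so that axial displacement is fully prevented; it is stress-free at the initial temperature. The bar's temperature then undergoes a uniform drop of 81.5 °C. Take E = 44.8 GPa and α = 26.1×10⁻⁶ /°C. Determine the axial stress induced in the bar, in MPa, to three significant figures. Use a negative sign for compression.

95.3 MPa

Free thermal expansion αLΔT = 26.1e-6 · 4080 · -81.5 = -8.679 mm.
The walls impose strain ε = −(-8.679)/4080 = 2.1271e-03; σ = Eε = 44800 · 2.1271e-03 = 95.3 MPa.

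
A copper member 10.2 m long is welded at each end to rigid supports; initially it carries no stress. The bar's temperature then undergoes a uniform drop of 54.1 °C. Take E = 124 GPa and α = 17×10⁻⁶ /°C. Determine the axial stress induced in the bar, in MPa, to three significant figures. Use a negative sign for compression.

114 MPa

Free thermal expansion αLΔT = 17e-6 · 10200 · -54.1 = -9.381 mm.
The walls impose strain ε = −(-9.381)/10200 = 9.1970e-04; σ = Eε = 124000 · 9.1970e-04 = 114 MPa.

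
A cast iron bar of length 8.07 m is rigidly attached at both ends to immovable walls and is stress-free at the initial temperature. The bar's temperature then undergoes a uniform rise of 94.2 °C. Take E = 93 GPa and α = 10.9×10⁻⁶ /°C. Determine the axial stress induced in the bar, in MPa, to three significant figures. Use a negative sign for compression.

Free thermal expansion αLΔT = 10.9e-6 · 8070 · 94.2 = 8.286 mm.
The walls impose strain ε = −(8.286)/8070 = -1.0268e-03; σ = Eε = 93000 · -1.0268e-03 = -95.49 MPa.

-95.5 MPa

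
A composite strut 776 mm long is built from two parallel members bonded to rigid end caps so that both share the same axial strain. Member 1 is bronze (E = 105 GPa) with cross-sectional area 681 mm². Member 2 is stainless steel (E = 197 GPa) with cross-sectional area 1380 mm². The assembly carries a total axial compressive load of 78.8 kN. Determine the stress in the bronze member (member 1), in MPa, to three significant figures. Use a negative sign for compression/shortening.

-24.1 MPa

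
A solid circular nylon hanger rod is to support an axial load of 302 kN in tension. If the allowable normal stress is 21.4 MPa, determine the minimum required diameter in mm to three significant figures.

134 mm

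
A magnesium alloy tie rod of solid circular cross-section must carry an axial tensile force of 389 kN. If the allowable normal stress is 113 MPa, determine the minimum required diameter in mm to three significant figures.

Required area A ≥ P/σ_allow = 389000/113 = 3442 mm².
For a solid circular section, d ≥ √(4A/π) = 66.2 mm.

66.2 mm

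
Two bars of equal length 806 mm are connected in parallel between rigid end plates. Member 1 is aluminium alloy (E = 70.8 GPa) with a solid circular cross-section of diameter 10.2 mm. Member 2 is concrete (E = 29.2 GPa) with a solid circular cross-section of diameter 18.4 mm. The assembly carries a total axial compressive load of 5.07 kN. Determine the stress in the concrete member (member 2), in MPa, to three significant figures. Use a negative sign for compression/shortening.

A_1 = 81.71 mm².
A_2 = 265.9 mm².
Equal strain + equilibrium ⇒ each member carries load in proportion to AE: A₁E₁ = 5785000 N, A₂E₂ = 7764000 N, ΣAE = 13550000 N.
σ₂ = P·E₂/ΣAE = -5070·29200/13550000 = -10.93 MPa.

-10.9 MPa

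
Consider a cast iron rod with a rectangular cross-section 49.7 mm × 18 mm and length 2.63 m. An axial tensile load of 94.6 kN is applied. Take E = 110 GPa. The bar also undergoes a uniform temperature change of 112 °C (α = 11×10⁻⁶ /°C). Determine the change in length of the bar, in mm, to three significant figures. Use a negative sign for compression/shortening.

A = 894.6 mm².
δ_mech = NL/(AE) = 94600·2630/(894.6·110000) = 2.528 mm.
δ_thermal = αLΔT = 11e-6·2630·112 = 3.24 mm.
δ = δ_mech + δ_thermal = 5.768 mm.

5.77 mm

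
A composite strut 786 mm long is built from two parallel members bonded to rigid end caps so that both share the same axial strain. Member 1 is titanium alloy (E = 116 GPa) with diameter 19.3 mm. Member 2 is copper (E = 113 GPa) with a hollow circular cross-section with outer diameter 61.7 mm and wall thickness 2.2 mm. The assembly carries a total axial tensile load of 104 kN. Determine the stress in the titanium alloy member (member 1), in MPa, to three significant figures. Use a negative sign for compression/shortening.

150 MPa

A_1 = 292.6 mm².
A_2 = 411.2 mm².
Equal strain + equilibrium ⇒ each member carries load in proportion to AE: A₁E₁ = 33940000 N, A₂E₂ = 46470000 N, ΣAE = 80410000 N.
σ₁ = P·E₁/ΣAE = 104000·116000/80410000 = 150 MPa.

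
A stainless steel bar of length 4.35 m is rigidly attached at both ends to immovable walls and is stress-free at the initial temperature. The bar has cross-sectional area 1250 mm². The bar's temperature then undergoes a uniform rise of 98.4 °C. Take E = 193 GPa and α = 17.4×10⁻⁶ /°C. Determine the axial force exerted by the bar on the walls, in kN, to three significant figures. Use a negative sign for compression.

-413 kN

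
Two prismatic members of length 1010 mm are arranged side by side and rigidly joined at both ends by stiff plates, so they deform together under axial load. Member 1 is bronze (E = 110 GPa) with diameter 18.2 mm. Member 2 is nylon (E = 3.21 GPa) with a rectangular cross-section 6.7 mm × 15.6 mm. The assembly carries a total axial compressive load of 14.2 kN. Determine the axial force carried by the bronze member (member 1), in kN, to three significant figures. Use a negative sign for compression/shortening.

-14.0 kN

A_1 = 260.2 mm².
A_2 = 104.5 mm².
Equal strain + equilibrium ⇒ each member carries load in proportion to AE: A₁E₁ = 28620000 N, A₂E₂ = 335500 N, ΣAE = 28950000 N.
F₁ = P·A₁E₁/ΣAE = -14200·28620000/28950000 = -14040 N.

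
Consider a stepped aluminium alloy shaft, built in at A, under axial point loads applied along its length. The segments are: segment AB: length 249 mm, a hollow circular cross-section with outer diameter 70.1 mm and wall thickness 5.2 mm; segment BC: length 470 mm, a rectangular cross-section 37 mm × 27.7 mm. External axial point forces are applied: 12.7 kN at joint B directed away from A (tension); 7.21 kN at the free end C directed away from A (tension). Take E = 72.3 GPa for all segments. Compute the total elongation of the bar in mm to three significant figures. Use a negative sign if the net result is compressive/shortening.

Internal axial forces (sectioning from the free end, tension +): N_BC = 7.21 kN, N_AB = 19.91 kN.
A_AB = 1060 mm².
A_BC = 1025 mm².
δ_AB = 19910·249/(1060·72300) = 0.06467 mm
δ_BC = 7210·470/(1025·72300) = 0.04573 mm
δ = Σδ_i = 0.1104 mm.

0.110 mm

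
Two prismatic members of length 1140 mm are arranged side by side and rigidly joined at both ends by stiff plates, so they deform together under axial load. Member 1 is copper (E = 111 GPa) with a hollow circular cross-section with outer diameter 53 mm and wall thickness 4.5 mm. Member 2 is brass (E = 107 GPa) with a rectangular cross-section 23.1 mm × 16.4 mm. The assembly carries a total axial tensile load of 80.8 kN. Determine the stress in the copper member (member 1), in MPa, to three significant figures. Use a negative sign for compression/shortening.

A_1 = 685.7 mm².
A_2 = 378.8 mm².
Equal strain + equilibrium ⇒ each member carries load in proportion to AE: A₁E₁ = 76110000 N, A₂E₂ = 40540000 N, ΣAE = 116600000 N.
σ₁ = P·E₁/ΣAE = 80800·111000/116600000 = 76.89 MPa.

76.9 MPa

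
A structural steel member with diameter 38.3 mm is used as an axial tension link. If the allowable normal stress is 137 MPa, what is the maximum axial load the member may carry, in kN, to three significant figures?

158 kN

A = 1152 mm².
P_max = σ_allow · A = 137 · 1152 = 157800 N = 157.8 kN.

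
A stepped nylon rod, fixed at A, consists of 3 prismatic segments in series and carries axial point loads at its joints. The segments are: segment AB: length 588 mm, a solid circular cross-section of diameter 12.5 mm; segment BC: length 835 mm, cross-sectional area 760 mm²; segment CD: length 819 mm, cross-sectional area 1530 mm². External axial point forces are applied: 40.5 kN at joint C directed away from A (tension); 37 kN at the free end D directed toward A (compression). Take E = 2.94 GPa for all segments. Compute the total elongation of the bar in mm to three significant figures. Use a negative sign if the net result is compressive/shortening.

0.275 mm

Internal axial forces (sectioning from the free end, tension +): N_CD = -37 kN, N_BC = 3.5 kN, N_AB = 3.5 kN.
A_AB = 122.7 mm².
δ_AB = 3500·588/(122.7·2940) = 5.704 mm
δ_BC = 3500·835/(760·2940) = 1.308 mm
δ_CD = -37000·819/(1530·2940) = -6.737 mm
δ = Σδ_i = 0.2754 mm.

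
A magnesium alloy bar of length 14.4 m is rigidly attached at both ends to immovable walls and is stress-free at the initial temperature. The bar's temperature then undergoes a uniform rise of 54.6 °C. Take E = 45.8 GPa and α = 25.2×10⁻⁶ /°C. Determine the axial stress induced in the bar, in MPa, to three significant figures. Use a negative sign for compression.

-63.0 MPa

Free thermal expansion αLΔT = 25.2e-6 · 14400 · 54.6 = 19.81 mm.
The walls impose strain ε = −(19.81)/14400 = -1.3759e-03; σ = Eε = 45800 · -1.3759e-03 = -63.02 MPa.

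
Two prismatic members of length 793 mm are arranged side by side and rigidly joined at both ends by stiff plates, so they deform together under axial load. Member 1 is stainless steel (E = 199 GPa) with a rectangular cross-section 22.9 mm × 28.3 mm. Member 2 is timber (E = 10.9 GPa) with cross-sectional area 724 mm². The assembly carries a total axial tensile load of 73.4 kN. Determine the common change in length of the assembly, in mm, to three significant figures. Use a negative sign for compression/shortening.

A_1 = 648.1 mm².
Equal strain + equilibrium ⇒ each member carries load in proportion to AE: A₁E₁ = 129000000 N, A₂E₂ = 7892000 N, ΣAE = 136900000 N.
δ = PL/ΣAE = 73400·793/136900000 = 0.4253 mm.

0.425 mm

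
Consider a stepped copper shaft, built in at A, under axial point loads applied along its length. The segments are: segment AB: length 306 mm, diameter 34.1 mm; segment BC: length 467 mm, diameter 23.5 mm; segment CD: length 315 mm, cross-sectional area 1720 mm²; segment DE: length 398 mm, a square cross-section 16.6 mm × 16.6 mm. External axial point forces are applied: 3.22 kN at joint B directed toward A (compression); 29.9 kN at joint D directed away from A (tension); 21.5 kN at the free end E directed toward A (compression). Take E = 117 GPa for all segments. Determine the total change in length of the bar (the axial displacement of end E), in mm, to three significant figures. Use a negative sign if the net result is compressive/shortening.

-0.160 mm

Internal axial forces (sectioning from the free end, tension +): N_DE = -21.5 kN, N_CD = 8.4 kN, N_BC = 8.4 kN, N_AB = 5.18 kN.
A_AB = 913.3 mm².
A_BC = 433.7 mm².
A_DE = 275.6 mm².
δ_AB = 5180·306/(913.3·117000) = 0.01483 mm
δ_BC = 8400·467/(433.7·117000) = 0.0773 mm
δ_CD = 8400·315/(1720·117000) = 0.01315 mm
δ_DE = -21500·398/(275.6·117000) = -0.2654 mm
δ = Σδ_i = -0.1601 mm.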